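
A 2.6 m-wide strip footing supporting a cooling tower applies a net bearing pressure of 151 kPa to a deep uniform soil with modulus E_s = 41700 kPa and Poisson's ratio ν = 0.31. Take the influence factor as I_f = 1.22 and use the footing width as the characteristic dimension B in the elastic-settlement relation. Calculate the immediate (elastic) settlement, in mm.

Immediate (elastic) settlement: S_e = q·B·(1−ν²)/E_s · I_f.
S_e = 151 × 2.6 × (1 − 0.31²) / 41700 × 1.22
    = 151 × 2.6 × 0.9039 / 41700 × 1.22
    = 0.01038 m = 10.38 mm

S_e ≈ 10.4 mm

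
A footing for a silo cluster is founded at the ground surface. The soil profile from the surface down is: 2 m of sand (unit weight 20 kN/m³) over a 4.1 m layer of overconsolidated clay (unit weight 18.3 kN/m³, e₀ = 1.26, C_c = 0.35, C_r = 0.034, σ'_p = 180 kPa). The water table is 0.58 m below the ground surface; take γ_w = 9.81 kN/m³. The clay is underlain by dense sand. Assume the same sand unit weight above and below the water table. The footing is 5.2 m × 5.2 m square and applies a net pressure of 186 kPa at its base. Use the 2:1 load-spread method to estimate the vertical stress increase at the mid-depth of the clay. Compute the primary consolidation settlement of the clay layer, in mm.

S_c ≈ 22.9 mm

Mid-depth of clay below the ground surface: z = 2 + 4.1/2 = 4.05 m.
Total vertical stress at mid-clay: σ_v = 20×2 + 18.3×2.05 = 77.515 kPa.
Pore pressure: u = 9.81×(4.05 − 0.58) = 34.041 kPa.
Initial effective stress: σ'_0 = σ_v − u = 77.515 − 34.041 = 43.474 kPa.
Stress increase at mid-clay by the 2:1 spreading method:
Δσ = qBL/((B+z)(L+z)) = 186×5.2×5.2/((5.2+4.05)(5.2+4.05)) = 58.781 kPa
Final effective stress: σ'_f = 43.474 + 58.781 = 102.25 kPa.
σ'_f = 102.25 ≤ σ'_p = 180 kPa, so the clay remains overconsolidated and only the recompression index applies:
S_c = C_r·H/(1+e₀)·log₁₀(σ'_f/σ'_0) = 0.034×4.1/2.26×log₁₀(102.25/43.474)
    = 0.061683 × 0.37143 = 0.02291 m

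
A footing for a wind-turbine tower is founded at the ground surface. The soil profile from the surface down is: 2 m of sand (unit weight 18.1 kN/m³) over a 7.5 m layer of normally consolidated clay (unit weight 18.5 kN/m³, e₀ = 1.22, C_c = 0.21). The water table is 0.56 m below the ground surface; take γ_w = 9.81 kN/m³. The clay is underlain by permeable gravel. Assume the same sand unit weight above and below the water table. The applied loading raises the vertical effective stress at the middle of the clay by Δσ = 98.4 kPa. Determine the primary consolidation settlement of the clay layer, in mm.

S_c ≈ 317 mm

Mid-depth of clay below the ground surface: z = 2 + 7.5/2 = 5.75 m.
Total vertical stress at mid-clay: σ_v = 18.1×2 + 18.5×3.75 = 105.58 kPa.
Pore pressure: u = 9.81×(5.75 − 0.56) = 50.914 kPa.
Initial effective stress: σ'_0 = σ_v − u = 105.58 − 50.914 = 54.666 kPa.
Final effective stress: σ'_f = σ'_0 + Δσ = 54.666 + 98.4 = 153.07 kPa.
Normally consolidated clay, so the full stress increment lies on the virgin compression line:
S_c = C_c·H/(1+e₀)·log₁₀(σ'_f/σ'_0) = 0.21×7.5/(1+1.22)×log₁₀(153.07/54.666)
    = 0.70946 × 0.44717 = 0.3172 m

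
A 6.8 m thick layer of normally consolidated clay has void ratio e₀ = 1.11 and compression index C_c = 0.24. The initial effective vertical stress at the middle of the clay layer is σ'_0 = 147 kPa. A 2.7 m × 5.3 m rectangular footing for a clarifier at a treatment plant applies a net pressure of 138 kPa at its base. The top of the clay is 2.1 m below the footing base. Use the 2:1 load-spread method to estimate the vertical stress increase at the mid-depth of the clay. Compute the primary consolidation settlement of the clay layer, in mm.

Mid-depth of clay below the footing base: z = 2.1 + 6.8/2 = 5.5 m.
Stress increase at mid-clay by the 2:1 spreading method:
Δσ = qBL/((B+z)(L+z)) = 138×2.7×5.3/((2.7+5.5)(5.3+5.5)) = 22.299 kPa
Final effective stress: σ'_f = σ'_0 + Δσ = 147 + 22.299 = 169.3 kPa.
Normally consolidated clay, so the full stress increment lies on the virgin compression line:
S_c = C_c·H/(1+e₀)·log₁₀(σ'_f/σ'_0) = 0.24×6.8/(1+1.11)×log₁₀(169.3/147)
    = 0.77346 × 0.06134 = 0.04744 m

S_c ≈ 47.4 mm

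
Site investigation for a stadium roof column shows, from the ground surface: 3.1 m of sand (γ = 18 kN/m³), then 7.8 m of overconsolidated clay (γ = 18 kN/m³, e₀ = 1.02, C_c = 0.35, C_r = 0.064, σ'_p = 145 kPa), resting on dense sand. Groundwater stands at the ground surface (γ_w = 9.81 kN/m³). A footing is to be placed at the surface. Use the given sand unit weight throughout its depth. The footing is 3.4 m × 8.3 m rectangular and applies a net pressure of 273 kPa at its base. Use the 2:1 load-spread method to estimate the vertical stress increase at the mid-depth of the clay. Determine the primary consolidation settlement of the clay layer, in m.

Mid-depth of clay below the ground surface: z = 3.1 + 7.8/2 = 7 m.
Total vertical stress at mid-clay: σ_v = 18×3.1 + 18×3.9 = 126 kPa.
Pore pressure: u = 9.81×(7 − 0) = 68.67 kPa.
Initial effective stress: σ'_0 = σ_v − u = 126 − 68.67 = 57.33 kPa.
Stress increase at mid-clay by the 2:1 spreading method:
Δσ = qBL/((B+z)(L+z)) = 273×3.4×8.3/((3.4+7)(8.3+7)) = 48.417 kPa
Final effective stress: σ'_f = 57.33 + 48.417 = 105.75 kPa.
σ'_f = 105.75 ≤ σ'_p = 145 kPa, so the clay remains overconsolidated and only the recompression index applies:
S_c = C_r·H/(1+e₀)·log₁₀(σ'_f/σ'_0) = 0.064×7.8/2.02×log₁₀(105.75/57.33)
    = 0.24713 × 0.2659 = 0.06571 m

S_c ≈ 0.0657 m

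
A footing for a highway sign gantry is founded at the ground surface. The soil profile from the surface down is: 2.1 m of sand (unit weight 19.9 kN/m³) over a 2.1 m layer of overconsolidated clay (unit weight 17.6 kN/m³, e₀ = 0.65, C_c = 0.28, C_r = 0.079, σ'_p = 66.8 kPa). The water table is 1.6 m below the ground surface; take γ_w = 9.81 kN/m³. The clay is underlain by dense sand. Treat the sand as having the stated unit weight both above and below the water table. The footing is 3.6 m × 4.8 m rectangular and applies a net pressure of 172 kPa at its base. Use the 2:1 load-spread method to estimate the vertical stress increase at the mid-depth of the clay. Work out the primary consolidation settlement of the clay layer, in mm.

Mid-depth of clay below the ground surface: z = 2.1 + 2.1/2 = 3.15 m.
Total vertical stress at mid-clay: σ_v = 19.9×2.1 + 17.6×1.05 = 60.27 kPa.
Pore pressure: u = 9.81×(3.15 − 1.6) = 15.206 kPa.
Initial effective stress: σ'_0 = σ_v − u = 60.27 − 15.206 = 45.064 kPa.
Stress increase at mid-clay by the 2:1 spreading method:
Δσ = qBL/((B+z)(L+z)) = 172×3.6×4.8/((3.6+3.15)(4.8+3.15)) = 55.386 kPa
Final effective stress: σ'_f = 45.064 + 55.386 = 100.45 kPa.
σ'_f = 100.45 > σ'_p = 66.8 kPa, so the stress path crosses the preconsolidation pressure — recompression up to σ'_p, then virgin compression beyond:
S_c = H/(1+e₀)·[C_r·log₁₀(σ'_p/σ'_0) + C_c·log₁₀(σ'_f/σ'_p)]
    = 2.1/1.65 × [0.079×log₁₀(66.8/45.064) + 0.28×log₁₀(100.45/66.8)]
    = 1.2727 × [0.013505 + 0.049609] = 0.08033 m

S_c ≈ 80.3 mm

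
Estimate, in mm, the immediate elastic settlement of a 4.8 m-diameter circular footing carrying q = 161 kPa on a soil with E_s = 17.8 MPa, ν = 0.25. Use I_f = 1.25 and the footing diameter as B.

Immediate (elastic) settlement: S_e = q·B·(1−ν²)/E_s · I_f.
E_s = 17.8 MPa = 17800 kPa.
S_e = 161 × 4.8 × (1 − 0.25²) / 17800 × 1.25
    = 161 × 4.8 × 0.9375 / 17800 × 1.25
    = 0.05088 m = 50.88 mm

S_e ≈ 50.9 mm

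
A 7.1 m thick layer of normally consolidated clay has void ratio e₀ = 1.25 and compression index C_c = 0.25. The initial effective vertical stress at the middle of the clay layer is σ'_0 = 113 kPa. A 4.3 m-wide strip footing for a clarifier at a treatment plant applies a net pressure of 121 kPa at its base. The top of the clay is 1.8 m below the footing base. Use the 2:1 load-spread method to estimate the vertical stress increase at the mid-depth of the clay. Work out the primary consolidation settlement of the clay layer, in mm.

Mid-depth of clay below the footing base: z = 1.8 + 7.1/2 = 5.35 m.
Stress increase at mid-clay by the 2:1 spreading method:
Δσ = qB/(B+z) = 121×4.3/(4.3+5.35) = 53.917 kPa
Final effective stress: σ'_f = σ'_0 + Δσ = 113 + 53.917 = 166.92 kPa.
Normally consolidated clay, so the full stress increment lies on the virgin compression line:
S_c = C_c·H/(1+e₀)·log₁₀(σ'_f/σ'_0) = 0.25×7.1/(1+1.25)×log₁₀(166.92/113)
    = 0.78889 × 0.16943 = 0.1337 m

S_c ≈ 134 mm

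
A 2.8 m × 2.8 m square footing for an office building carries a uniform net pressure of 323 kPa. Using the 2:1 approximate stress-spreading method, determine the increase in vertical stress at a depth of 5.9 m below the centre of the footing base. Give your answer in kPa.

By the 2:1 method the load spreads at 1 horizontal : 2 vertical, so at depth z the loaded area has grown by z in each plan dimension:
Δσ = qBL/((B+z)(L+z)) = 323×2.8×2.8/((2.8+5.9)(2.8+5.9)) = 33.456 kPa

Δσ_z ≈ 33.5 kPa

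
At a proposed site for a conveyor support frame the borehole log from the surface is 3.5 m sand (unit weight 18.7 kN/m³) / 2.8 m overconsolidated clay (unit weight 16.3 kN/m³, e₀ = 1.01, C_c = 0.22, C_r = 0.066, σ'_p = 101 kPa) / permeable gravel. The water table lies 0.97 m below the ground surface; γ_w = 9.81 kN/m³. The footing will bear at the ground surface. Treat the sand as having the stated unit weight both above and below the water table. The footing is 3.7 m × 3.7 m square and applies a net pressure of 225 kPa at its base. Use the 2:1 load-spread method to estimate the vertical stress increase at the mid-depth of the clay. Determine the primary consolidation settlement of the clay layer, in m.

Mid-depth of clay below the ground surface: z = 3.5 + 2.8/2 = 4.9 m.
Total vertical stress at mid-clay: σ_v = 18.7×3.5 + 16.3×1.4 = 88.27 kPa.
Pore pressure: u = 9.81×(4.9 − 0.97) = 38.553 kPa.
Initial effective stress: σ'_0 = σ_v − u = 88.27 − 38.553 = 49.717 kPa.
Stress increase at mid-clay by the 2:1 spreading method:
Δσ = qBL/((B+z)(L+z)) = 225×3.7×3.7/((3.7+4.9)(3.7+4.9)) = 41.648 kPa
Final effective stress: σ'_f = 49.717 + 41.648 = 91.365 kPa.
σ'_f = 91.365 ≤ σ'_p = 101 kPa, so the clay remains overconsolidated and only the recompression index applies:
S_c = C_r·H/(1+e₀)·log₁₀(σ'_f/σ'_0) = 0.066×2.8/2.01×log₁₀(91.365/49.717)
    = 0.091938 × 0.26427 = 0.0243 m

S_c ≈ 0.0243 m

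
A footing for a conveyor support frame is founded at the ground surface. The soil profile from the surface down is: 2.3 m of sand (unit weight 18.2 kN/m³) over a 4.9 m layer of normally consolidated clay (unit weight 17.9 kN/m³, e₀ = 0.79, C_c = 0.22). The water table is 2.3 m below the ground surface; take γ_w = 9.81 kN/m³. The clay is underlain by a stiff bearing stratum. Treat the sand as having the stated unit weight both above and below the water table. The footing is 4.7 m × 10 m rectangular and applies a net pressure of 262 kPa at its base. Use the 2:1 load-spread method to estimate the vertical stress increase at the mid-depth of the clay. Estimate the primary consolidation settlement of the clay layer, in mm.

Mid-depth of clay below the ground surface: z = 2.3 + 4.9/2 = 4.75 m.
Total vertical stress at mid-clay: σ_v = 18.2×2.3 + 17.9×2.45 = 85.715 kPa.
Pore pressure: u = 9.81×(4.75 − 2.3) = 24.035 kPa.
Initial effective stress: σ'_0 = σ_v − u = 85.715 − 24.035 = 61.68 kPa.
Stress increase at mid-clay by the 2:1 spreading method:
Δσ = qBL/((B+z)(L+z)) = 262×4.7×10/((4.7+4.75)(10+4.75)) = 88.344 kPa
Final effective stress: σ'_f = σ'_0 + Δσ = 61.68 + 88.344 = 150.02 kPa.
Normally consolidated clay, so the full stress increment lies on the virgin compression line:
S_c = C_c·H/(1+e₀)·log₁₀(σ'_f/σ'_0) = 0.22×4.9/(1+0.79)×log₁₀(150.02/61.68)
    = 0.60223 × 0.386 = 0.2325 m

S_c ≈ 232 mm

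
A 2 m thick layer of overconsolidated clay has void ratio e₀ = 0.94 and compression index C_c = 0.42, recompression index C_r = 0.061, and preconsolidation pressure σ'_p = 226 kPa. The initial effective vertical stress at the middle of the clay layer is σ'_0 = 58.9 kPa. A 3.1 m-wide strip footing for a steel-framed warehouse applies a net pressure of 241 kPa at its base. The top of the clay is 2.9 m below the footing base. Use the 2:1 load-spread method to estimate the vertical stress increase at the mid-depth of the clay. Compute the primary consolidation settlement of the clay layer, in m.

S_c ≈ 0.0282 m

Mid-depth of clay below the footing base: z = 2.9 + 2/2 = 3.9 m.
Stress increase at mid-clay by the 2:1 spreading method:
Δσ = qB/(B+z) = 241×3.1/(3.1+3.9) = 106.73 kPa
Final effective stress: σ'_f = 58.9 + 106.73 = 165.63 kPa.
σ'_f = 165.63 ≤ σ'_p = 226 kPa, so the clay remains overconsolidated and only the recompression index applies:
S_c = C_r·H/(1+e₀)·log₁₀(σ'_f/σ'_0) = 0.061×2/1.94×log₁₀(165.63/58.9)
    = 0.062885 × 0.44902 = 0.02824 m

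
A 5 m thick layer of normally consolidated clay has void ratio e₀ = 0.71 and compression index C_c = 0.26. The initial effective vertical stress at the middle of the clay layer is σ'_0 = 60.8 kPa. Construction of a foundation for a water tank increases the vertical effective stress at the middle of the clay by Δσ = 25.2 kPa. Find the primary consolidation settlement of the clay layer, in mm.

Final effective stress: σ'_f = σ'_0 + Δσ = 60.8 + 25.2 = 86 kPa.
Normally consolidated clay, so the full stress increment lies on the virgin compression line:
S_c = C_c·H/(1+e₀)·log₁₀(σ'_f/σ'_0) = 0.26×5/(1+0.71)×log₁₀(86/60.8)
    = 0.76023 × 0.15059 = 0.1145 m

S_c ≈ 114 mm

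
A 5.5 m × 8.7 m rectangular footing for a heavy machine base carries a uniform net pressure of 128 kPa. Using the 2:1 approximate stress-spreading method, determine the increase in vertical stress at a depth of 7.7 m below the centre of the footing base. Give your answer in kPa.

By the 2:1 method the load spreads at 1 horizontal : 2 vertical, so at depth z the loaded area has grown by z in each plan dimension:
Δσ = qBL/((B+z)(L+z)) = 128×5.5×8.7/((5.5+7.7)(8.7+7.7)) = 28.293 kPa

Δσ_z ≈ 28.3 kPa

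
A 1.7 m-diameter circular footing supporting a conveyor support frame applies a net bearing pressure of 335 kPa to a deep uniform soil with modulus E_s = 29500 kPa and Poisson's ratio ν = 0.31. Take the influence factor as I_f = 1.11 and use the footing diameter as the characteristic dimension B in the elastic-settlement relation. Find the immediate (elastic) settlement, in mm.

S_e ≈ 19.4 mm

Immediate (elastic) settlement: S_e = q·B·(1−ν²)/E_s · I_f.
S_e = 335 × 1.7 × (1 − 0.31²) / 29500 × 1.11
    = 335 × 1.7 × 0.9039 / 29500 × 1.11
    = 0.01937 m = 19.37 mm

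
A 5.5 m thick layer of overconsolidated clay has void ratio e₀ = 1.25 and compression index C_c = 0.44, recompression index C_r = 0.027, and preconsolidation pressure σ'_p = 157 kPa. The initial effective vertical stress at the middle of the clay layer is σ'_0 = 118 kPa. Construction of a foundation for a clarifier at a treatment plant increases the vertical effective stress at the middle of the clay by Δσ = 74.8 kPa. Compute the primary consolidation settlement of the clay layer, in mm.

Final effective stress: σ'_f = 118 + 74.8 = 192.8 kPa.
σ'_f = 192.8 > σ'_p = 157 kPa, so the stress path crosses the preconsolidation pressure — recompression up to σ'_p, then virgin compression beyond:
S_c = H/(1+e₀)·[C_r·log₁₀(σ'_p/σ'_0) + C_c·log₁₀(σ'_f/σ'_p)]
    = 5.5/2.25 × [0.027×log₁₀(157/118) + 0.44×log₁₀(192.8/157)]
    = 2.4444 × [0.0033485 + 0.039251] = 0.1041 m

S_c ≈ 104 mm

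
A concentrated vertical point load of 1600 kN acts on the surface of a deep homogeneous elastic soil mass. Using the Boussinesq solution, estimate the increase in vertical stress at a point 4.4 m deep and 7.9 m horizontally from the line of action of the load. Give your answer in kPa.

Δσ_z ≈ 1.08 kPa

Boussinesq vertical stress below a point load on an elastic half-space:
Δσ_z = 3P/(2πz²) · [1 + (r/z)²]^(−5/2)
r/z = 7.9/4.4 = 1.7955; [1+(r/z)²]^(−5/2) = 0.027276.
Δσ_z = 3×1600/(2π×4.4²) × 0.027276 = 39.46 × 0.027276 = 1.076 kPa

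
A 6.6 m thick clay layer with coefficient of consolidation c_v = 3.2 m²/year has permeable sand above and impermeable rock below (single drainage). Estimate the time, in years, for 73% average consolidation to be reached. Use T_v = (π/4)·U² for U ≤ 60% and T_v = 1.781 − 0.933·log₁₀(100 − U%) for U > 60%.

t ≈ 6.06 years

Drainage path length: H_d = H = 6.6 m (single drainage).
U > 60%: T_v = 1.781 − 0.933·log₁₀(100 − 73) = 0.44554.
t = T_v·H_d²/c_v = 0.44554×6.6²/3.2 = 6.065 years.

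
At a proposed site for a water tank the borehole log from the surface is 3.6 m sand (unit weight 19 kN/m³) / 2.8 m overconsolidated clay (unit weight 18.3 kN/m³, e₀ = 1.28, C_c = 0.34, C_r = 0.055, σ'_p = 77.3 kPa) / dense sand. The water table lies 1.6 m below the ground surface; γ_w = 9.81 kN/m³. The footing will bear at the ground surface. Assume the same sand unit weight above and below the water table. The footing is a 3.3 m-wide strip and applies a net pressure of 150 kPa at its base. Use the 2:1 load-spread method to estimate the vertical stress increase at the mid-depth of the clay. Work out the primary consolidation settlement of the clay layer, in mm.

Mid-depth of clay below the ground surface: z = 3.6 + 2.8/2 = 5 m.
Total vertical stress at mid-clay: σ_v = 19×3.6 + 18.3×1.4 = 94.02 kPa.
Pore pressure: u = 9.81×(5 − 1.6) = 33.354 kPa.
Initial effective stress: σ'_0 = σ_v − u = 94.02 − 33.354 = 60.666 kPa.
Stress increase at mid-clay by the 2:1 spreading method:
Δσ = qB/(B+z) = 150×3.3/(3.3+5) = 59.639 kPa
Final effective stress: σ'_f = 60.666 + 59.639 = 120.31 kPa.
σ'_f = 120.31 > σ'_p = 77.3 kPa, so the stress path crosses the preconsolidation pressure — recompression up to σ'_p, then virgin compression beyond:
S_c = H/(1+e₀)·[C_r·log₁₀(σ'_p/σ'_0) + C_c·log₁₀(σ'_f/σ'_p)]
    = 2.8/2.28 × [0.055×log₁₀(77.3/60.666) + 0.34×log₁₀(120.31/77.3)]
    = 1.2281 × [0.0057879 + 0.065322] = 0.08733 m

S_c ≈ 87.3 mm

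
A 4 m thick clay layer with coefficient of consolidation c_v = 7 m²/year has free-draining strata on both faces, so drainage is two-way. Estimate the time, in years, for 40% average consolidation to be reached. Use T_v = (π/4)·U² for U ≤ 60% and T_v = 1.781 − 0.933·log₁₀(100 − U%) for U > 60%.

t ≈ 0.0718 years

Drainage path length: H_d = H/2 = 2 m (double drainage).
U ≤ 60%: T_v = (π/4)·U² = (π/4)×0.4² = 0.12566.
t = T_v·H_d²/c_v = 0.12566×2²/7 = 0.07181 years.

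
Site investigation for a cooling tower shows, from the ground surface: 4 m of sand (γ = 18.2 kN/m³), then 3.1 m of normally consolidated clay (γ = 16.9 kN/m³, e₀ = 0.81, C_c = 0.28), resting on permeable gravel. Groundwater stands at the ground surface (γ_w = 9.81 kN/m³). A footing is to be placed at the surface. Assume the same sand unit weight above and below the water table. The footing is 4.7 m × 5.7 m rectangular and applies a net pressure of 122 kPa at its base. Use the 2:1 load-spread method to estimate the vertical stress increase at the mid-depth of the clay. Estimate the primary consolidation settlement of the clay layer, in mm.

Mid-depth of clay below the ground surface: z = 4 + 3.1/2 = 5.55 m.
Total vertical stress at mid-clay: σ_v = 18.2×4 + 16.9×1.55 = 98.995 kPa.
Pore pressure: u = 9.81×(5.55 − 0) = 54.446 kPa.
Initial effective stress: σ'_0 = σ_v − u = 98.995 − 54.446 = 44.549 kPa.
Stress increase at mid-clay by the 2:1 spreading method:
Δσ = qBL/((B+z)(L+z)) = 122×4.7×5.7/((4.7+5.55)(5.7+5.55)) = 28.344 kPa
Final effective stress: σ'_f = σ'_0 + Δσ = 44.549 + 28.344 = 72.893 kPa.
Normally consolidated clay, so the full stress increment lies on the virgin compression line:
S_c = C_c·H/(1+e₀)·log₁₀(σ'_f/σ'_0) = 0.28×3.1/(1+0.81)×log₁₀(72.893/44.549)
    = 0.47956 × 0.21385 = 0.1026 m

S_c ≈ 103 mm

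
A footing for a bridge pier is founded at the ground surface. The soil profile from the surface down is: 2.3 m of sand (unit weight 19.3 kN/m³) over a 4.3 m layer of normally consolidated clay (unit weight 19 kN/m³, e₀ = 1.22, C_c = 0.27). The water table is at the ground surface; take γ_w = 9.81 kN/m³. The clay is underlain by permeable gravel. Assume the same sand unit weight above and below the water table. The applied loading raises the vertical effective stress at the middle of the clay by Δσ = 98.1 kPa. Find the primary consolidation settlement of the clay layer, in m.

S_c ≈ 0.275 m

Mid-depth of clay below the ground surface: z = 2.3 + 4.3/2 = 4.45 m.
Total vertical stress at mid-clay: σ_v = 19.3×2.3 + 19×2.15 = 85.24 kPa.
Pore pressure: u = 9.81×(4.45 − 0) = 43.655 kPa.
Initial effective stress: σ'_0 = σ_v − u = 85.24 − 43.655 = 41.585 kPa.
Final effective stress: σ'_f = σ'_0 + Δσ = 41.585 + 98.1 = 139.69 kPa.
Normally consolidated clay, so the full stress increment lies on the virgin compression line:
S_c = C_c·H/(1+e₀)·log₁₀(σ'_f/σ'_0) = 0.27×4.3/(1+1.22)×log₁₀(139.69/41.585)
    = 0.52297 × 0.52623 = 0.2752 m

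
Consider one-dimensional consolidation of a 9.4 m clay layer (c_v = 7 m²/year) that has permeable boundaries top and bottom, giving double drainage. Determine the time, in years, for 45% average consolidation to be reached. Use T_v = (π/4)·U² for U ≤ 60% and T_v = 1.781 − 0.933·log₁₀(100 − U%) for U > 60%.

Drainage path length: H_d = H/2 = 4.7 m (double drainage).
U ≤ 60%: T_v = (π/4)·U² = (π/4)×0.45² = 0.15904.
t = T_v·H_d²/c_v = 0.15904×4.7²/7 = 0.5019 years.

t ≈ 0.502 years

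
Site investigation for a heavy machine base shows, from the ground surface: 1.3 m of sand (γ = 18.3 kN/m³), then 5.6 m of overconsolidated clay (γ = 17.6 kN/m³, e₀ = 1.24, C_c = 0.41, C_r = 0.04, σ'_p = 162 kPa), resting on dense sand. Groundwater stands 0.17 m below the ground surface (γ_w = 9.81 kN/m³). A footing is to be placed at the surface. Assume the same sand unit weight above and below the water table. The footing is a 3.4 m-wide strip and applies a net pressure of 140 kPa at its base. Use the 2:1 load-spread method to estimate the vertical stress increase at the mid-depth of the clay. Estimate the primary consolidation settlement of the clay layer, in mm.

Mid-depth of clay below the ground surface: z = 1.3 + 5.6/2 = 4.1 m.
Total vertical stress at mid-clay: σ_v = 18.3×1.3 + 17.6×2.8 = 73.07 kPa.
Pore pressure: u = 9.81×(4.1 − 0.17) = 38.553 kPa.
Initial effective stress: σ'_0 = σ_v − u = 73.07 − 38.553 = 34.517 kPa.
Stress increase at mid-clay by the 2:1 spreading method:
Δσ = qB/(B+z) = 140×3.4/(3.4+4.1) = 63.467 kPa
Final effective stress: σ'_f = 34.517 + 63.467 = 97.984 kPa.
σ'_f = 97.984 ≤ σ'_p = 162 kPa, so the clay remains overconsolidated and only the recompression index applies:
S_c = C_r·H/(1+e₀)·log₁₀(σ'_f/σ'_0) = 0.04×5.6/2.24×log₁₀(97.984/34.517)
    = 0.1 × 0.45312 = 0.04531 m

S_c ≈ 45.3 mm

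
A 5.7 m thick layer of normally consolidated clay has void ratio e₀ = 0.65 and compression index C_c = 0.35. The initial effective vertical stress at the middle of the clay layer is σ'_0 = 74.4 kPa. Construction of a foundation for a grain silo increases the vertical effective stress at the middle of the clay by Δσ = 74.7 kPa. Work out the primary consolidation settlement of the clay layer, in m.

S_c ≈ 0.365 m

Final effective stress: σ'_f = σ'_0 + Δσ = 74.4 + 74.7 = 149.1 kPa.
Normally consolidated clay, so the full stress increment lies on the virgin compression line:
S_c = C_c·H/(1+e₀)·log₁₀(σ'_f/σ'_0) = 0.35×5.7/(1+0.65)×log₁₀(149.1/74.4)
    = 1.2091 × 0.3019 = 0.365 m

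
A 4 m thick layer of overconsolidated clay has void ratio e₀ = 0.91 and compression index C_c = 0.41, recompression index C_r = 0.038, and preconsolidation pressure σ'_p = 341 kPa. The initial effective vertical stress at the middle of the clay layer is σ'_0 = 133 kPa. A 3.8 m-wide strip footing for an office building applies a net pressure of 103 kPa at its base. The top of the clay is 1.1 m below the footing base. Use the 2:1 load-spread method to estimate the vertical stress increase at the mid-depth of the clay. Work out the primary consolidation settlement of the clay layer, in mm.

Mid-depth of clay below the footing base: z = 1.1 + 4/2 = 3.1 m.
Stress increase at mid-clay by the 2:1 spreading method:
Δσ = qB/(B+z) = 103×3.8/(3.8+3.1) = 56.725 kPa
Final effective stress: σ'_f = 133 + 56.725 = 189.72 kPa.
σ'_f = 189.72 ≤ σ'_p = 341 kPa, so the clay remains overconsolidated and only the recompression index applies:
S_c = C_r·H/(1+e₀)·log₁₀(σ'_f/σ'_0) = 0.038×4/1.91×log₁₀(189.72/133)
    = 0.07958 × 0.15426 = 0.01228 m

S_c ≈ 12.3 mm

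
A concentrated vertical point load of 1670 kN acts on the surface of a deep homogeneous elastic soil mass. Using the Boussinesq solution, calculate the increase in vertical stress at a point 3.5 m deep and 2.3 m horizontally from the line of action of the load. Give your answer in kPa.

Boussinesq vertical stress below a point load on an elastic half-space:
Δσ_z = 3P/(2πz²) · [1 + (r/z)²]^(−5/2)
r/z = 2.3/3.5 = 0.65714; [1+(r/z)²]^(−5/2) = 0.40763.
Δσ_z = 3×1670/(2π×3.5²) × 0.40763 = 65.091 × 0.40763 = 26.53 kPa

Δσ_z ≈ 26.5 kPa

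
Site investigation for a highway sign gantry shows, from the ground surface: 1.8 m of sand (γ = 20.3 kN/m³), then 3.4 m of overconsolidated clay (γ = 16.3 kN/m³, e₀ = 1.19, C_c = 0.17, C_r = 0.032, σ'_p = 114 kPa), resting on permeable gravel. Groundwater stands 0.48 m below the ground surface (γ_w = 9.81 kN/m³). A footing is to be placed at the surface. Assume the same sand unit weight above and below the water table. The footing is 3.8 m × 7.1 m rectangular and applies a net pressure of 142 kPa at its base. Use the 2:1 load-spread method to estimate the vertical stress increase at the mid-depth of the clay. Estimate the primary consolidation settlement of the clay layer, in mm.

Mid-depth of clay below the ground surface: z = 1.8 + 3.4/2 = 3.5 m.
Total vertical stress at mid-clay: σ_v = 20.3×1.8 + 16.3×1.7 = 64.25 kPa.
Pore pressure: u = 9.81×(3.5 − 0.48) = 29.626 kPa.
Initial effective stress: σ'_0 = σ_v − u = 64.25 − 29.626 = 34.624 kPa.
Stress increase at mid-clay by the 2:1 spreading method:
Δσ = qBL/((B+z)(L+z)) = 142×3.8×7.1/((3.8+3.5)(7.1+3.5)) = 49.511 kPa
Final effective stress: σ'_f = 34.624 + 49.511 = 84.135 kPa.
σ'_f = 84.135 ≤ σ'_p = 114 kPa, so the clay remains overconsolidated and only the recompression index applies:
S_c = C_r·H/(1+e₀)·log₁₀(σ'_f/σ'_0) = 0.032×3.4/2.19×log₁₀(84.135/34.624)
    = 0.04968 × 0.3856 = 0.01916 m

S_c ≈ 19.2 mm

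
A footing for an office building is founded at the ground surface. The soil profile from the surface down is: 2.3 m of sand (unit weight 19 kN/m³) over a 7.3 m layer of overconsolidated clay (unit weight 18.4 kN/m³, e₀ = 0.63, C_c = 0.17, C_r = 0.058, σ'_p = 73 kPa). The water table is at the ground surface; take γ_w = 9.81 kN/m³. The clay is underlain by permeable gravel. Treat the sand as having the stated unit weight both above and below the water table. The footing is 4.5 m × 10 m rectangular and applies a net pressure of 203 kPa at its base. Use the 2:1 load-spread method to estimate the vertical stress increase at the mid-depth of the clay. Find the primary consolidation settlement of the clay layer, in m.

S_c ≈ 0.165 m

Mid-depth of clay below the ground surface: z = 2.3 + 7.3/2 = 5.95 m.
Total vertical stress at mid-clay: σ_v = 19×2.3 + 18.4×3.65 = 110.86 kPa.
Pore pressure: u = 9.81×(5.95 − 0) = 58.37 kPa.
Initial effective stress: σ'_0 = σ_v − u = 110.86 − 58.37 = 52.49 kPa.
Stress increase at mid-clay by the 2:1 spreading method:
Δσ = qBL/((B+z)(L+z)) = 203×4.5×10/((4.5+5.95)(10+5.95)) = 54.806 kPa
Final effective stress: σ'_f = 52.49 + 54.806 = 107.3 kPa.
σ'_f = 107.3 > σ'_p = 73 kPa, so the stress path crosses the preconsolidation pressure — recompression up to σ'_p, then virgin compression beyond:
S_c = H/(1+e₀)·[C_r·log₁₀(σ'_p/σ'_0) + C_c·log₁₀(σ'_f/σ'_p)]
    = 7.3/1.63 × [0.058×log₁₀(73/52.49) + 0.17×log₁₀(107.3/73)]
    = 4.4785 × [0.0083083 + 0.028437] = 0.1646 m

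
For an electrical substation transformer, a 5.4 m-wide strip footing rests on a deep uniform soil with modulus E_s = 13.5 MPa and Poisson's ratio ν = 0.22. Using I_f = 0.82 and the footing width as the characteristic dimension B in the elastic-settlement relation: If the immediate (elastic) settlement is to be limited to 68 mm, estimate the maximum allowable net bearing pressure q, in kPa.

q ≈ 218 kPa

E_s = 13.5 MPa = 13500 kPa.
S_e = q·B·(1−ν²)/E_s · I_f  ⇒  q = S_e·E_s / (B·(1−ν²)·I_f).
q = 0.068 × 13500 / (5.4 × 0.9516 × 0.82) = 217.9 kPa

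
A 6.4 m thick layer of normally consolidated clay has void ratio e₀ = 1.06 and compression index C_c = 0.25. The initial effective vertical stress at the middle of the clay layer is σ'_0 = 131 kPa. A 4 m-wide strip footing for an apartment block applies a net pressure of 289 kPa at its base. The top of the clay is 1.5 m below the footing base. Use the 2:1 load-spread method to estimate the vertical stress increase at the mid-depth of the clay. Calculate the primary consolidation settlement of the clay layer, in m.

Mid-depth of clay below the footing base: z = 1.5 + 6.4/2 = 4.7 m.
Stress increase at mid-clay by the 2:1 spreading method:
Δσ = qB/(B+z) = 289×4/(4+4.7) = 132.87 kPa
Final effective stress: σ'_f = σ'_0 + Δσ = 131 + 132.87 = 263.87 kPa.
Normally consolidated clay, so the full stress increment lies on the virgin compression line:
S_c = C_c·H/(1+e₀)·log₁₀(σ'_f/σ'_0) = 0.25×6.4/(1+1.06)×log₁₀(263.87/131)
    = 0.7767 × 0.30412 = 0.2362 m

S_c ≈ 0.236 m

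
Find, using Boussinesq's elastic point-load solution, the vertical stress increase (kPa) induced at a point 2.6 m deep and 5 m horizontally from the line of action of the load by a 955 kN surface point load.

Δσ_z ≈ 1.41 kPa

Boussinesq vertical stress below a point load on an elastic half-space:
Δσ_z = 3P/(2πz²) · [1 + (r/z)²]^(−5/2)
r/z = 5/2.6 = 1.9231; [1+(r/z)²]^(−5/2) = 0.020901.
Δσ_z = 3×955/(2π×2.6²) × 0.020901 = 67.453 × 0.020901 = 1.41 kPa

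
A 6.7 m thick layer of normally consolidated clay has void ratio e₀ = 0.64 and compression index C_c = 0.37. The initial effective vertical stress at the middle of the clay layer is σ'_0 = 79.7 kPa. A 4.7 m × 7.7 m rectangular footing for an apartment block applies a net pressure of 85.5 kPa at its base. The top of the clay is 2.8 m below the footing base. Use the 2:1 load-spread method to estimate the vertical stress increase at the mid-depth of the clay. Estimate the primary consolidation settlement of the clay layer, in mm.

S_c ≈ 151 mm

Mid-depth of clay below the footing base: z = 2.8 + 6.7/2 = 6.15 m.
Stress increase at mid-clay by the 2:1 spreading method:
Δσ = qBL/((B+z)(L+z)) = 85.5×4.7×7.7/((4.7+6.15)(7.7+6.15)) = 20.591 kPa
Final effective stress: σ'_f = σ'_0 + Δσ = 79.7 + 20.591 = 100.29 kPa.
Normally consolidated clay, so the full stress increment lies on the virgin compression line:
S_c = C_c·H/(1+e₀)·log₁₀(σ'_f/σ'_0) = 0.37×6.7/(1+0.64)×log₁₀(100.29/79.7)
    = 1.5116 × 0.099799 = 0.1509 m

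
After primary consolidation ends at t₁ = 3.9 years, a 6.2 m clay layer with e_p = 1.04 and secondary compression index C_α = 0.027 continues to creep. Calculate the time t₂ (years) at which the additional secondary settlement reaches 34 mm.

S_s = C_α·H/(1+e_p)·log₁₀(t₂/t₁) ⇒ log₁₀(t₂/t₁) = S_s·(1+e_p)/(C_α·H).
log₁₀(t₂/t₁) = 0.034 × (1+1.04) / (0.027×6.2) = 0.4143
t₂ = t₁ × 10^0.4143 = 3.9 × 2.596 = 10.13 years

t₂ ≈ 10.1 years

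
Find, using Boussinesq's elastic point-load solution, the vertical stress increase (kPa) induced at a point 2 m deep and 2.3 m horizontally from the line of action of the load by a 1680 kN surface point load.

Boussinesq vertical stress below a point load on an elastic half-space:
Δσ_z = 3P/(2πz²) · [1 + (r/z)²]^(−5/2)
r/z = 2.3/2 = 1.15; [1+(r/z)²]^(−5/2) = 0.12165.
Δσ_z = 3×1680/(2π×2²) × 0.12165 = 200.54 × 0.12165 = 24.4 kPa

Δσ_z ≈ 24.4 kPa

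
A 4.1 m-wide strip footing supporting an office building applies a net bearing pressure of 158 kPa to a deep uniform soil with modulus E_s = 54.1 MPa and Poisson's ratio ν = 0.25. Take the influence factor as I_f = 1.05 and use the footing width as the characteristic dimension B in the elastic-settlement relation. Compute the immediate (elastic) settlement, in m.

Immediate (elastic) settlement: S_e = q·B·(1−ν²)/E_s · I_f.
E_s = 54.1 MPa = 54100 kPa.
S_e = 158 × 4.1 × (1 − 0.25²) / 54100 × 1.05
    = 158 × 4.1 × 0.9375 / 54100 × 1.05
    = 0.01179 m

S_e ≈ 0.0118 m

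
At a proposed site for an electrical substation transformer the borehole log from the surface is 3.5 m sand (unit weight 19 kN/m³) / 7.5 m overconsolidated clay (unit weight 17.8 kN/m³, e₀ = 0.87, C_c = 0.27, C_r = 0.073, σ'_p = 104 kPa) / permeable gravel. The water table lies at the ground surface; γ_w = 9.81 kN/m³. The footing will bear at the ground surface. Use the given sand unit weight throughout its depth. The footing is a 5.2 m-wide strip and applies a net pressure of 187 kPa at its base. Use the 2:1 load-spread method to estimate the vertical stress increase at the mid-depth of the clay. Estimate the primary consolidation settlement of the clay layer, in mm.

Mid-depth of clay below the ground surface: z = 3.5 + 7.5/2 = 7.25 m.
Total vertical stress at mid-clay: σ_v = 19×3.5 + 17.8×3.75 = 133.25 kPa.
Pore pressure: u = 9.81×(7.25 − 0) = 71.123 kPa.
Initial effective stress: σ'_0 = σ_v − u = 133.25 − 71.123 = 62.127 kPa.
Stress increase at mid-clay by the 2:1 spreading method:
Δσ = qB/(B+z) = 187×5.2/(5.2+7.25) = 78.104 kPa
Final effective stress: σ'_f = 62.127 + 78.104 = 140.23 kPa.
σ'_f = 140.23 > σ'_p = 104 kPa, so the stress path crosses the preconsolidation pressure — recompression up to σ'_p, then virgin compression beyond:
S_c = H/(1+e₀)·[C_r·log₁₀(σ'_p/σ'_0) + C_c·log₁₀(σ'_f/σ'_p)]
    = 7.5/1.87 × [0.073×log₁₀(104/62.127) + 0.27×log₁₀(140.23/104)]
    = 4.0107 × [0.016334 + 0.035048] = 0.2061 m

S_c ≈ 206 mm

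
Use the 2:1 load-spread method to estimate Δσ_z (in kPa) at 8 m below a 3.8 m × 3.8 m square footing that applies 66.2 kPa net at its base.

By the 2:1 method the load spreads at 1 horizontal : 2 vertical, so at depth z the loaded area has grown by z in each plan dimension:
Δσ = qBL/((B+z)(L+z)) = 66.2×3.8×3.8/((3.8+8)(3.8+8)) = 6.8653 kPa

Δσ_z ≈ 6.87 kPa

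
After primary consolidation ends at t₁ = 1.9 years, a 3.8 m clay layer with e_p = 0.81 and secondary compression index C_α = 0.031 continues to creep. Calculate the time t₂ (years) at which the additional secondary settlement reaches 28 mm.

S_s = C_α·H/(1+e_p)·log₁₀(t₂/t₁) ⇒ log₁₀(t₂/t₁) = S_s·(1+e_p)/(C_α·H).
log₁₀(t₂/t₁) = 0.028 × (1+0.81) / (0.031×3.8) = 0.4302
t₂ = t₁ × 10^0.4302 = 1.9 × 2.693 = 5.117 years

t₂ ≈ 5.12 years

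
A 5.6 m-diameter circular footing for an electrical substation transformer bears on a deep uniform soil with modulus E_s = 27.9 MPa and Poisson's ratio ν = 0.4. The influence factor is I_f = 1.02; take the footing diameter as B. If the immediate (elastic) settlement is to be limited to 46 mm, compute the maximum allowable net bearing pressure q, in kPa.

q ≈ 267 kPa

E_s = 27.9 MPa = 27900 kPa.
S_e = q·B·(1−ν²)/E_s · I_f  ⇒  q = S_e·E_s / (B·(1−ν²)·I_f).
q = 0.046 × 27900 / (5.6 × 0.84 × 1.02) = 267.5 kPa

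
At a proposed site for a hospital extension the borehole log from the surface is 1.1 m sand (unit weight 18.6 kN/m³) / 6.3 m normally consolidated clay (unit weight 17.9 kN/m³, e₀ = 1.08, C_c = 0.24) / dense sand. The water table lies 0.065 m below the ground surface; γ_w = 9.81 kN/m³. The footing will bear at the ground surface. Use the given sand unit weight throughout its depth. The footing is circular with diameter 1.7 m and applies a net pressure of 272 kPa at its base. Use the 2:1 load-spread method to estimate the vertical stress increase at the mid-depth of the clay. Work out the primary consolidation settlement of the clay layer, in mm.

S_c ≈ 152 mm

Mid-depth of clay below the ground surface: z = 1.1 + 6.3/2 = 4.25 m.
Total vertical stress at mid-clay: σ_v = 18.6×1.1 + 17.9×3.15 = 76.845 kPa.
Pore pressure: u = 9.81×(4.25 − 0.065) = 41.055 kPa.
Initial effective stress: σ'_0 = σ_v − u = 76.845 − 41.055 = 35.79 kPa.
Stress increase at mid-clay by the 2:1 spreading method:
Δσ ≈ qD²/(D+z)² = 272×1.7²/(1.7+4.25)² = 22.204 kPa
Final effective stress: σ'_f = σ'_0 + Δσ = 35.79 + 22.204 = 57.994 kPa.
Normally consolidated clay, so the full stress increment lies on the virgin compression line:
S_c = C_c·H/(1+e₀)·log₁₀(σ'_f/σ'_0) = 0.24×6.3/(1+1.08)×log₁₀(57.994/35.79)
    = 0.72692 × 0.20962 = 0.1524 m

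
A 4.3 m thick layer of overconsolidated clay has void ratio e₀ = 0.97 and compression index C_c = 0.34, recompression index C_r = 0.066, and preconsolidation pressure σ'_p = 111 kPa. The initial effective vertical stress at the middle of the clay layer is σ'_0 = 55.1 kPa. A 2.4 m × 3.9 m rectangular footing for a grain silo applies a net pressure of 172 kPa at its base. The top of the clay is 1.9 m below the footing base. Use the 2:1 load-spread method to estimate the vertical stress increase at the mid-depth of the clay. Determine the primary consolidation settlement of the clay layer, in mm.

S_c ≈ 28.2 mm

Mid-depth of clay below the footing base: z = 1.9 + 4.3/2 = 4.05 m.
Stress increase at mid-clay by the 2:1 spreading method:
Δσ = qBL/((B+z)(L+z)) = 172×2.4×3.9/((2.4+4.05)(3.9+4.05)) = 31.396 kPa
Final effective stress: σ'_f = 55.1 + 31.396 = 86.496 kPa.
σ'_f = 86.496 ≤ σ'_p = 111 kPa, so the clay remains overconsolidated and only the recompression index applies:
S_c = C_r·H/(1+e₀)·log₁₀(σ'_f/σ'_0) = 0.066×4.3/1.97×log₁₀(86.496/55.1)
    = 0.14406 × 0.19584 = 0.02821 m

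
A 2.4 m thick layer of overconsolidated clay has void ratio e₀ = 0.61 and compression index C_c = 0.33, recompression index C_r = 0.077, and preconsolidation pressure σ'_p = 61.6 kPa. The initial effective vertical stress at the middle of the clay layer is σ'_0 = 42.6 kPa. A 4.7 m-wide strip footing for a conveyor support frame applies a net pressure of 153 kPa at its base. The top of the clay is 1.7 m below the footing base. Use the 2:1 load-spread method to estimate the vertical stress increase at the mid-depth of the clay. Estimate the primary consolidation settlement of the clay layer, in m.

Mid-depth of clay below the footing base: z = 1.7 + 2.4/2 = 2.9 m.
Stress increase at mid-clay by the 2:1 spreading method:
Δσ = qB/(B+z) = 153×4.7/(4.7+2.9) = 94.618 kPa
Final effective stress: σ'_f = 42.6 + 94.618 = 137.22 kPa.
σ'_f = 137.22 > σ'_p = 61.6 kPa, so the stress path crosses the preconsolidation pressure — recompression up to σ'_p, then virgin compression beyond:
S_c = H/(1+e₀)·[C_r·log₁₀(σ'_p/σ'_0) + C_c·log₁₀(σ'_f/σ'_p)]
    = 2.4/1.61 × [0.077×log₁₀(61.6/42.6) + 0.33×log₁₀(137.22/61.6)]
    = 1.4907 × [0.012333 + 0.11479] = 0.1895 m

S_c ≈ 0.19 m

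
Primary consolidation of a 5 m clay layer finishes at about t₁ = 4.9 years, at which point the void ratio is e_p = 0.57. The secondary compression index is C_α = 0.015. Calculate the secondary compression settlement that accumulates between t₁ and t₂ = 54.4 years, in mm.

S_s ≈ 49.9 mm

Secondary compression: S_s = C_α·H/(1+e_p)·log₁₀(t₂/t₁)
S_s = 0.015×5/(1+0.57)×log₁₀(54.4/4.9)
    = 0.04777 × 1.045 = 0.04994 m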